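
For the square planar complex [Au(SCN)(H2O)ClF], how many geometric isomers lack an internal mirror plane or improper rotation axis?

In a square planar complex each vertex has one trans partner and two cis neighbours.
There are 3 geometric isomers: (Cl/H2O trans, F/SCN trans); (Cl/SCN trans, F/H2O trans); (Cl/F trans, H2O/SCN trans).
Each arrangement has an internal mirror plane or centre of symmetry, so none is chiral.

0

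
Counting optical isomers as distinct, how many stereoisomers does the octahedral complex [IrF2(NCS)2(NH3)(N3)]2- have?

8

In an octahedral complex each vertex has one trans partner and four cis neighbours.
Working through the distinct placements yields 6 geometric isomers: F trans, NCS cis; F trans, NCS trans; F cis, NCS cis (3 arrangements, 2 chiral); F cis, NCS trans.
Of these, 2 lack any improper symmetry element and so occur as enantiomeric pairs, giving 6 + 2 = 8 stereoisomers in total.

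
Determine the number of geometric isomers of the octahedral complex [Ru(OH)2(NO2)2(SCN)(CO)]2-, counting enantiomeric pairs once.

6

The distinct arrangements are (6 in all): OH cis, NO2 cis (3 arrangements, 2 chiral); OH trans, NO2 cis; OH cis, NO2 trans; OH trans, NO2 trans.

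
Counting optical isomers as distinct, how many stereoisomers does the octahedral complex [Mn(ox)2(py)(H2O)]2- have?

3

The six octahedral sites form three mutually perpendicular trans pairs.
Each ox is bidentate and must span two cis positions.
Systematic placement gives 2 geometric isomers: py and H2O mutually cis (chiral); py and H2O mutually trans.
One of these lacks any improper symmetry element and so occurs as an enantiomeric pair, giving 2 + 1 = 3 stereoisomers in total.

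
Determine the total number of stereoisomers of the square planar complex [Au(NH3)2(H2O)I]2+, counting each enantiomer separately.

2

In a square planar complex each vertex has one trans partner and two cis neighbours.
The distinct arrangements are (2 in all): NH3 cis; NH3 trans.
Each arrangement has an internal mirror plane or centre of symmetry, so none is chiral.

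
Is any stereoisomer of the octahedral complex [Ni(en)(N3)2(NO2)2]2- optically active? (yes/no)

Each en is bidentate and must span two cis positions.
The distinct arrangements are (3 in all): N3 trans, NO2 cis; N3 cis, NO2 cis (chiral); N3 cis, NO2 trans.
One of these lacks any improper symmetry element and so occurs as an enantiomeric pair, giving 3 + 1 = 4 stereoisomers in total.

yes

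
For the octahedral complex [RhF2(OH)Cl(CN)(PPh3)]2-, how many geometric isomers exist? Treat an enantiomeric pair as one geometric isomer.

In an octahedral complex each vertex has one trans partner and four cis neighbours.
Placing the ligands in turn and identifying arrangements related by rotation or reflection leaves 9 distinct geometric isomers.

9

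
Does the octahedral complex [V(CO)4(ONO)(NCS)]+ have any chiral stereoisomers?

no

An octahedron has six vertices in three trans pairs; every non-trans pair is cis.
There are 2 geometric isomers: ONO and NCS mutually trans; ONO and NCS mutually cis.
Each arrangement has an internal mirror plane or centre of symmetry, so none is chiral.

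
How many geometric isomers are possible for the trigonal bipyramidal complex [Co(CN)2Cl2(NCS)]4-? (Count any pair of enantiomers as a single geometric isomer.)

5

In a trigonal bipyramid the two axial positions differ from the three equatorial ones.
Placing the ligands in turn and identifying arrangements related by rotation or reflection leaves 5 distinct geometric isomers.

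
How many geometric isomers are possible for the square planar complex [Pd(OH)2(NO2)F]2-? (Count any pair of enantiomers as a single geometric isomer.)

2

In a square planar complex each vertex has one trans partner and two cis neighbours.
Working through the distinct placements yields 2 geometric isomers: OH cis; OH trans.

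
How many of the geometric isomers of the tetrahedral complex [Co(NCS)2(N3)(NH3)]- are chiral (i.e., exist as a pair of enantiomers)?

0

Only one geometric arrangement is possible.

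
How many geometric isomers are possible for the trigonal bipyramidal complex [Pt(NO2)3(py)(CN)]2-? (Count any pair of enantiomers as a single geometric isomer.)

Systematic placement gives 4 geometric isomers: py equatorial, CN axial; py axial, CN axial; py equatorial, CN equatorial; py axial, CN equatorial.

4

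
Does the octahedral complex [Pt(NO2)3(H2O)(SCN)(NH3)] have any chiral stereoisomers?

yes

In an octahedral complex each vertex has one trans partner and four cis neighbours.
The distinct arrangements are (4 in all): NO2 mer (3 arrangements); NO2 fac (chiral).
One of these lacks any improper symmetry element and so occurs as an enantiomeric pair, giving 4 + 1 = 5 stereoisomers in total.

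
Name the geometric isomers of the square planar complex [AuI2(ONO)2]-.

In a square planar complex each vertex has one trans partner and two cis neighbours.
Working through the distinct placements yields 2 geometric isomers: I cis; I trans.

cis and trans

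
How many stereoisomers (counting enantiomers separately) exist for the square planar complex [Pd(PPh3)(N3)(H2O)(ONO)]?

In a square planar complex each vertex has one trans partner and two cis neighbours.
Systematic placement gives 3 geometric isomers: (H2O/ONO trans, N3/PPh3 trans); (H2O/PPh3 trans, N3/ONO trans); (H2O/N3 trans, ONO/PPh3 trans).
Each arrangement has an internal mirror plane or centre of symmetry, so none is chiral.

3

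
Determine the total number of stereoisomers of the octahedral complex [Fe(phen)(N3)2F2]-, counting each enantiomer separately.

In an octahedral complex each vertex has one trans partner and four cis neighbours.
Each phen is bidentate and must span two cis positions.
Working through the distinct placements yields 3 geometric isomers: N3 cis, F trans; N3 cis, F cis (chiral); N3 trans, F cis.
One of these lacks any improper symmetry element and so occurs as an enantiomeric pair, giving 3 + 1 = 4 stereoisomers in total.

4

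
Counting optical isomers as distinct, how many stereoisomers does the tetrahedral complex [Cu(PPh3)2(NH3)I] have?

1

In a tetrahedral complex all four positions are equivalent and every pair of ligands is adjacent — there is no cis/trans distinction.
Only one geometric arrangement is possible.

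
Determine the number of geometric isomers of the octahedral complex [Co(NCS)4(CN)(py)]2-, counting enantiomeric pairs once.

2

In an octahedral complex each vertex has one trans partner and four cis neighbours.
The distinct arrangements are (2 in all): CN and py mutually cis; CN and py mutually trans.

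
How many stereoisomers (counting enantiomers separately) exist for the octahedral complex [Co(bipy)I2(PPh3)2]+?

4

An octahedron has six vertices in three trans pairs; every non-trans pair is cis.
Each bipy is bidentate and must span two cis positions.
Systematic placement gives 3 geometric isomers: I trans, PPh3 cis; I cis, PPh3 cis (chiral); I cis, PPh3 trans.
One of these lacks any improper symmetry element and so occurs as an enantiomeric pair, giving 3 + 1 = 4 stereoisomers in total.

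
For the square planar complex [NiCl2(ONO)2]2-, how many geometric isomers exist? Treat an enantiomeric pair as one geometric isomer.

2

Working through the distinct placements yields 2 geometric isomers: Cl cis; Cl trans.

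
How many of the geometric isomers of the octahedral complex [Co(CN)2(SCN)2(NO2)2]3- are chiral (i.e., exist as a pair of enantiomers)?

An octahedron has six vertices in three trans pairs; every non-trans pair is cis.
There are 5 geometric isomers: CN trans, SCN trans, NO2 trans; CN trans, SCN cis, NO2 cis; CN cis, SCN trans, NO2 cis; CN cis, SCN cis, NO2 cis (chiral); CN cis, SCN cis, NO2 trans.
One of these lacks any improper symmetry element and so occurs as an enantiomeric pair, giving 5 + 1 = 6 stereoisomers in total.

1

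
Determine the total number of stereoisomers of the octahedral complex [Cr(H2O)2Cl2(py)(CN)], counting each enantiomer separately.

8

An octahedron has six vertices in three trans pairs; every non-trans pair is cis.
Working through the distinct placements yields 6 geometric isomers: H2O cis, Cl cis (3 arrangements, 2 chiral); H2O trans, Cl cis; H2O cis, Cl trans; H2O trans, Cl trans.
Of these, 2 lack any improper symmetry element and so occur as enantiomeric pairs, giving 6 + 2 = 8 stereoisomers in total.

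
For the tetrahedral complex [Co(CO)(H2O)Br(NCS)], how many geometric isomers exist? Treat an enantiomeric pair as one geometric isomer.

Only one geometric arrangement is possible; it has no improper symmetry element, so it exists as a pair of enantiomers (2 stereoisomers).

1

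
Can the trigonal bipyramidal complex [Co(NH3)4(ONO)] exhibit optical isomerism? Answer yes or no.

no

A trigonal bipyramid has two axial and three equatorial sites, which are chemically inequivalent.
There are 2 geometric isomers: ONO equatorial; ONO axial.
Each arrangement has an internal mirror plane or centre of symmetry, so none is chiral.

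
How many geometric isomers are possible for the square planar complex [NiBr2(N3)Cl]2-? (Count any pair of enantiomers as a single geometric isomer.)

In a square planar complex each vertex has one trans partner and two cis neighbours.
Systematic placement gives 2 geometric isomers: Br cis; Br trans.

2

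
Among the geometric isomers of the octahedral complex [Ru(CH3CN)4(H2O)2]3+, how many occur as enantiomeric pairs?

Working through the distinct placements yields 2 geometric isomers: H2O trans; H2O cis.
Each arrangement has an internal mirror plane or centre of symmetry, so none is chiral.

0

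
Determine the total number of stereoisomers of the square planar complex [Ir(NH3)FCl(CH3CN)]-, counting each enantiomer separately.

In a square planar complex each vertex has one trans partner and two cis neighbours.
There are 3 geometric isomers: (CH3CN/F trans, Cl/NH3 trans); (CH3CN/NH3 trans, Cl/F trans); (CH3CN/Cl trans, F/NH3 trans).
Each arrangement has an internal mirror plane or centre of symmetry, so none is chiral.

3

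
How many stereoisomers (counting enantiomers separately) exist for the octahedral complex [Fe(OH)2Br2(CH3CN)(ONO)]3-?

8

Systematic placement gives 6 geometric isomers: OH cis, Br trans; OH trans, Br trans; OH cis, Br cis (3 arrangements, 2 chiral); OH trans, Br cis.
Of these, 2 lack any improper symmetry element and so occur as enantiomeric pairs, giving 6 + 2 = 8 stereoisomers in total.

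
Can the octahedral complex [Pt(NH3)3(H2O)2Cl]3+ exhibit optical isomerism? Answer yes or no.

Systematic placement gives 3 geometric isomers: NH3 mer, H2O cis; NH3 mer, H2O trans; NH3 fac, H2O cis.
Each arrangement has an internal mirror plane or centre of symmetry, so none is chiral.

no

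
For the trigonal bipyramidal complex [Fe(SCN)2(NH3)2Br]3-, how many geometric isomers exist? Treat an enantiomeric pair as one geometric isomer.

Systematic enumeration (placing each ligand type in turn and discarding arrangements equivalent by rotation or reflection) gives 5 geometric isomers.

5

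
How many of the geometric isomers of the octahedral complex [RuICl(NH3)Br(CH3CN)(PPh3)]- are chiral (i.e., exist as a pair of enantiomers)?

15

The six octahedral sites form three mutually perpendicular trans pairs.
Placing the ligands in turn and identifying arrangements related by rotation or reflection leaves 15 distinct geometric isomers.
Of these, 15 lack any improper symmetry element and so occur as enantiomeric pairs, giving 15 + 15 = 30 stereoisomers in total.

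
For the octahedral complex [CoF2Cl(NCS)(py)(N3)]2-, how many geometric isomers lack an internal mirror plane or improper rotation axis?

6

An octahedron has six vertices in three trans pairs; every non-trans pair is cis.
Exhaustive case analysis gives 9 geometric isomers.
Of these, 6 lack any improper symmetry element and so occur as enantiomeric pairs, giving 9 + 6 = 15 stereoisomers in total.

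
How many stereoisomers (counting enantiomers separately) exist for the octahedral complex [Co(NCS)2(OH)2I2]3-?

6

Working through the distinct placements yields 5 geometric isomers: NCS trans, OH trans, I trans; NCS cis, OH cis, I trans; NCS cis, OH trans, I cis; NCS cis, OH cis, I cis (chiral); NCS trans, OH cis, I cis.
One of these lacks any improper symmetry element and so occurs as an enantiomeric pair, giving 5 + 1 = 6 stereoisomers in total.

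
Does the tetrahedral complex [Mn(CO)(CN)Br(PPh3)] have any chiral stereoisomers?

yes

In a tetrahedral complex all four positions are equivalent and every pair of ligands is adjacent — there is no cis/trans distinction.
Only one geometric arrangement is possible; it has no improper symmetry element, so it exists as a pair of enantiomers (2 stereoisomers).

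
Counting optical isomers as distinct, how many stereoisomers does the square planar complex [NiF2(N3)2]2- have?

2

In a square planar complex each vertex has one trans partner and two cis neighbours.
The distinct arrangements are (2 in all): F cis; F trans.
Each arrangement has an internal mirror plane or centre of symmetry, so none is chiral.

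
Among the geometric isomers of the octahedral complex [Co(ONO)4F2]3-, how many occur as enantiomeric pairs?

In an octahedral complex each vertex has one trans partner and four cis neighbours.
There are 2 geometric isomers: F trans; F cis.
Each arrangement has an internal mirror plane or centre of symmetry, so none is chiral.

0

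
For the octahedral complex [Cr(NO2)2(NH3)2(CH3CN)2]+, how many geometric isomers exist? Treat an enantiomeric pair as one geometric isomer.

5

The six octahedral sites form three mutually perpendicular trans pairs.
The distinct arrangements are (5 in all): NO2 trans, NH3 trans, CH3CN trans; NO2 cis, NH3 cis, CH3CN trans; NO2 trans, NH3 cis, CH3CN cis; NO2 cis, NH3 cis, CH3CN cis (chiral); NO2 cis, NH3 trans, CH3CN cis.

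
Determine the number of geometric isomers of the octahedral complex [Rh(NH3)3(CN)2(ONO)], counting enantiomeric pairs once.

3

In an octahedral complex each vertex has one trans partner and four cis neighbours.
The distinct arrangements are (3 in all): NH3 mer, CN trans; NH3 fac, CN cis; NH3 mer, CN cis.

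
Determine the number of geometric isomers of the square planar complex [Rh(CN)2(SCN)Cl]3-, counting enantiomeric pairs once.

2

Systematic placement gives 2 geometric isomers: CN cis; CN trans.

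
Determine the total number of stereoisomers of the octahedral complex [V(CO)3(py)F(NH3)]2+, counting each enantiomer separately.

5

The distinct arrangements are (4 in all): CO mer (3 arrangements); CO fac (chiral).
One of these lacks any improper symmetry element and so occurs as an enantiomeric pair, giving 4 + 1 = 5 stereoisomers in total.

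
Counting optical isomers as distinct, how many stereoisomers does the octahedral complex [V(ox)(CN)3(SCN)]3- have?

The six octahedral sites form three mutually perpendicular trans pairs.
Each ox is bidentate and must span two cis positions.
Working through the distinct placements yields 2 geometric isomers: CN mer; CN fac.
Each arrangement has an internal mirror plane or centre of symmetry, so none is chiral.

2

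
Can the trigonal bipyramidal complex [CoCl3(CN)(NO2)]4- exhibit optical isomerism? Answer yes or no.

A trigonal bipyramid has two axial and three equatorial sites, which are chemically inequivalent.
There are 4 geometric isomers: CN axial, NO2 equatorial; CN axial, NO2 axial; CN equatorial, NO2 equatorial; CN equatorial, NO2 axial.
Each arrangement has an internal mirror plane or centre of symmetry, so none is chiral.

no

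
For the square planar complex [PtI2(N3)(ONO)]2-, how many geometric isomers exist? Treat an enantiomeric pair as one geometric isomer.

In a square planar complex each vertex has one trans partner and two cis neighbours.
There are 2 geometric isomers: I cis; I trans.

2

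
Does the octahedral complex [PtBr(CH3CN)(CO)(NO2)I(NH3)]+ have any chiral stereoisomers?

yes

Placing the ligands in turn and identifying arrangements related by rotation or reflection leaves 15 distinct geometric isomers.
Of these, 15 lack any improper symmetry element and so occur as enantiomeric pairs, giving 15 + 15 = 30 stereoisomers in total.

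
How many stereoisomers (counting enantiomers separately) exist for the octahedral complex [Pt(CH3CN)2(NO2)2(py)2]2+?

6

The six octahedral sites form three mutually perpendicular trans pairs.
There are 5 geometric isomers: CH3CN trans, NO2 trans, py trans; CH3CN trans, NO2 cis, py cis; CH3CN cis, NO2 cis, py trans; CH3CN cis, NO2 cis, py cis (chiral); CH3CN cis, NO2 trans, py cis.
One of these lacks any improper symmetry element and so occurs as an enantiomeric pair, giving 5 + 1 = 6 stereoisomers in total.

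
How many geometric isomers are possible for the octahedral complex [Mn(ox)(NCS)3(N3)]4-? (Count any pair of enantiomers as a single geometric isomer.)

2

The six octahedral sites form three mutually perpendicular trans pairs.
Each ox is bidentate and must span two cis positions.
Systematic placement gives 2 geometric isomers: NCS fac; NCS mer.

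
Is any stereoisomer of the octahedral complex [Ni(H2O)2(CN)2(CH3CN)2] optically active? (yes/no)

An octahedron has six vertices in three trans pairs; every non-trans pair is cis.
Systematic placement gives 5 geometric isomers: H2O trans, CN trans, CH3CN trans; H2O cis, CN cis, CH3CN trans; H2O trans, CN cis, CH3CN cis; H2O cis, CN cis, CH3CN cis (chiral); H2O cis, CN trans, CH3CN cis.
One of these lacks any improper symmetry element and so occurs as an enantiomeric pair, giving 5 + 1 = 6 stereoisomers in total.

yes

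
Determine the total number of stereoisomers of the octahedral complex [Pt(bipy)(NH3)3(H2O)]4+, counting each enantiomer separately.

The six octahedral sites form three mutually perpendicular trans pairs.
Each bipy is bidentate and must span two cis positions.
Working through the distinct placements yields 2 geometric isomers: NH3 fac; NH3 mer.
Each arrangement has an internal mirror plane or centre of symmetry, so none is chiral.

2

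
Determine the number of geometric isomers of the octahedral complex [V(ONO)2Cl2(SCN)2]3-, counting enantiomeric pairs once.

The six octahedral sites form three mutually perpendicular trans pairs.
Systematic placement gives 5 geometric isomers: ONO trans, Cl trans, SCN trans; ONO cis, Cl trans, SCN cis; ONO cis, Cl cis, SCN trans; ONO cis, Cl cis, SCN cis (chiral); ONO trans, Cl cis, SCN cis.

5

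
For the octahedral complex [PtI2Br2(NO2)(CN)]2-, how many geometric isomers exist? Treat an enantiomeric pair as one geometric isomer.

6

In an octahedral complex each vertex has one trans partner and four cis neighbours.
Working through the distinct placements yields 6 geometric isomers: I cis, Br trans; I trans, Br trans; I cis, Br cis (3 arrangements, 2 chiral); I trans, Br cis.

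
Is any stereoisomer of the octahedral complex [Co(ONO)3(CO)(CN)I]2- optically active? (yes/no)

yes

In an octahedral complex each vertex has one trans partner and four cis neighbours.
Systematic placement gives 4 geometric isomers: ONO mer (3 arrangements); ONO fac (chiral).
One of these lacks any improper symmetry element and so occurs as an enantiomeric pair, giving 4 + 1 = 5 stereoisomers in total.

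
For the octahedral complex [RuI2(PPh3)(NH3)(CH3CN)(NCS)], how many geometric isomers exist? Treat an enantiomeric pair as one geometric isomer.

In an octahedral complex each vertex has one trans partner and four cis neighbours.
Systematic enumeration (placing each ligand type in turn and discarding arrangements equivalent by rotation or reflection) gives 9 geometric isomers.

9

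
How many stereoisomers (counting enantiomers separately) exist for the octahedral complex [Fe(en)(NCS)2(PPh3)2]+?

4

In an octahedral complex each vertex has one trans partner and four cis neighbours.
Each en is bidentate and must span two cis positions.
The distinct arrangements are (3 in all): NCS trans, PPh3 cis; NCS cis, PPh3 cis (chiral); NCS cis, PPh3 trans.
One of these lacks any improper symmetry element and so occurs as an enantiomeric pair, giving 3 + 1 = 4 stereoisomers in total.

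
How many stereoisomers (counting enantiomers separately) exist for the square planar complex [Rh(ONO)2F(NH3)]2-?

Working through the distinct placements yields 2 geometric isomers: ONO cis; ONO trans.
Each arrangement has an internal mirror plane or centre of symmetry, so none is chiral.

2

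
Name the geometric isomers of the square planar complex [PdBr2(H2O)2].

In a square planar complex each vertex has one trans partner and two cis neighbours.
Systematic placement gives 2 geometric isomers: Br cis; Br trans.

cis and trans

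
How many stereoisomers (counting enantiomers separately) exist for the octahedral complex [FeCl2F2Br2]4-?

6

In an octahedral complex each vertex has one trans partner and four cis neighbours.
The distinct arrangements are (5 in all): Cl trans, F trans, Br trans; Cl cis, F cis, Br trans; Cl cis, F trans, Br cis; Cl cis, F cis, Br cis (chiral); Cl trans, F cis, Br cis.
One of these lacks any improper symmetry element and so occurs as an enantiomeric pair, giving 5 + 1 = 6 stereoisomers in total.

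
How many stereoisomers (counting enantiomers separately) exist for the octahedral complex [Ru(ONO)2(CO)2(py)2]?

6

The six octahedral sites form three mutually perpendicular trans pairs.
There are 5 geometric isomers: ONO trans, CO trans, py trans; ONO cis, CO trans, py cis; ONO cis, CO cis, py trans; ONO cis, CO cis, py cis (chiral); ONO trans, CO cis, py cis.
One of these lacks any improper symmetry element and so occurs as an enantiomeric pair, giving 5 + 1 = 6 stereoisomers in total.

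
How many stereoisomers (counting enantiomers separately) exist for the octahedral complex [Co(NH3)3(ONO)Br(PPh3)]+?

5

An octahedron has six vertices in three trans pairs; every non-trans pair is cis.
There are 4 geometric isomers: NH3 mer (3 arrangements); NH3 fac (chiral).
One of these lacks any improper symmetry element and so occurs as an enantiomeric pair, giving 4 + 1 = 5 stereoisomers in total.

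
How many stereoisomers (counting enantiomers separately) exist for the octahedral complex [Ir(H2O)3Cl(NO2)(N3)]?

An octahedron has six vertices in three trans pairs; every non-trans pair is cis.
Working through the distinct placements yields 4 geometric isomers: H2O mer (3 arrangements); H2O fac (chiral).
One of these lacks any improper symmetry element and so occurs as an enantiomeric pair, giving 4 + 1 = 5 stereoisomers in total.

5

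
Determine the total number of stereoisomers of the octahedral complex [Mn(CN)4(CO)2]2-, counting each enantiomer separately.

The six octahedral sites form three mutually perpendicular trans pairs.
The distinct arrangements are (2 in all): CO trans; CO cis.
Each arrangement has an internal mirror plane or centre of symmetry, so none is chiral.

2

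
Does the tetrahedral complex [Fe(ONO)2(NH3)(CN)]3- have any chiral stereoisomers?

All four vertices of a tetrahedron are equivalent and mutually adjacent, so cis/trans isomerism cannot arise.
Only one geometric arrangement is possible.

no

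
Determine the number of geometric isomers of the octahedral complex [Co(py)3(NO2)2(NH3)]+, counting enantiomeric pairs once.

An octahedron has six vertices in three trans pairs; every non-trans pair is cis.
There are 3 geometric isomers: py mer, NO2 cis; py mer, NO2 trans; py fac, NO2 cis.

3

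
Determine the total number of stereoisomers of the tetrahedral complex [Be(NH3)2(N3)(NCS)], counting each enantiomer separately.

1

In a tetrahedral complex all four positions are equivalent and every pair of ligands is adjacent — there is no cis/trans distinction.
Only one geometric arrangement is possible.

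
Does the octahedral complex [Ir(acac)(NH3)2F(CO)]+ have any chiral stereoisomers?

yes

The six octahedral sites form three mutually perpendicular trans pairs.
Each acac is bidentate and must span two cis positions.
There are 4 geometric isomers: NH3 cis (3 arrangements, 2 chiral); NH3 trans.
Of these, 2 lack any improper symmetry element and so occur as enantiomeric pairs, giving 4 + 2 = 6 stereoisomers in total.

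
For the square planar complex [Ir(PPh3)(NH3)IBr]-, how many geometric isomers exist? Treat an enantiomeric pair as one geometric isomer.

3

The distinct arrangements are (3 in all): (Br/NH3 trans, I/PPh3 trans); (Br/PPh3 trans, I/NH3 trans); (Br/I trans, NH3/PPh3 trans).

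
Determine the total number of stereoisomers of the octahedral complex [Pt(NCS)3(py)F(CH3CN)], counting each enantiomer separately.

5

An octahedron has six vertices in three trans pairs; every non-trans pair is cis.
Working through the distinct placements yields 4 geometric isomers: NCS mer (3 arrangements); NCS fac (chiral).
One of these lacks any improper symmetry element and so occurs as an enantiomeric pair, giving 4 + 1 = 5 stereoisomers in total.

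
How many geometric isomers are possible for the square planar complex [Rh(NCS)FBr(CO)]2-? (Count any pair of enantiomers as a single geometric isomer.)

In a square planar complex each vertex has one trans partner and two cis neighbours.
There are 3 geometric isomers: (Br/F trans, CO/NCS trans); (Br/NCS trans, CO/F trans); (Br/CO trans, F/NCS trans).

3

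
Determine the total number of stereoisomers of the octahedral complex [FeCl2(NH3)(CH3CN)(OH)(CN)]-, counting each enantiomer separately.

15

An octahedron has six vertices in three trans pairs; every non-trans pair is cis.
Systematic enumeration (placing each ligand type in turn and discarding arrangements equivalent by rotation or reflection) gives 9 geometric isomers.
Of these, 6 lack any improper symmetry element and so occur as enantiomeric pairs, giving 9 + 6 = 15 stereoisomers in total.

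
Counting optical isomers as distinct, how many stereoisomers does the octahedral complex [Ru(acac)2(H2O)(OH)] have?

In an octahedral complex each vertex has one trans partner and four cis neighbours.
Each acac is bidentate and must span two cis positions.
There are 2 geometric isomers: H2O and OH mutually trans; H2O and OH mutually cis (chiral).
One of these lacks any improper symmetry element and so occurs as an enantiomeric pair, giving 2 + 1 = 3 stereoisomers in total.

3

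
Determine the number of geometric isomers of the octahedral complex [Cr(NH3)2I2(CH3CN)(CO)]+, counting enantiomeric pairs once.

6

The six octahedral sites form three mutually perpendicular trans pairs.
Working through the distinct placements yields 6 geometric isomers: NH3 trans, I trans; NH3 cis, I cis (3 arrangements, 2 chiral); NH3 trans, I cis; NH3 cis, I trans.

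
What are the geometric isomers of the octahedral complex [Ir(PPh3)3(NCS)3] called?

An octahedron has six vertices in three trans pairs; every non-trans pair is cis.
There are 2 geometric isomers: PPh3 mer; PPh3 fac.

fac and mer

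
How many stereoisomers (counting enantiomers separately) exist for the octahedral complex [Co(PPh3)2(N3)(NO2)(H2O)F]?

An octahedron has six vertices in three trans pairs; every non-trans pair is cis.
Placing the ligands in turn and identifying arrangements related by rotation or reflection leaves 9 distinct geometric isomers.
Of these, 6 lack any improper symmetry element and so occur as enantiomeric pairs, giving 9 + 6 = 15 stereoisomers in total.

15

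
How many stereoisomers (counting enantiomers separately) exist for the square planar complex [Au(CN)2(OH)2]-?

A square has two trans pairs of vertices; adjacent vertices are cis.
Systematic placement gives 2 geometric isomers: CN cis; CN trans.
Each arrangement has an internal mirror plane or centre of symmetry, so none is chiral.

2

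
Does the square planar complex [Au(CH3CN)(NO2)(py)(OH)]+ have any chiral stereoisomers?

Working through the distinct placements yields 3 geometric isomers: (CH3CN/OH trans, NO2/py trans); (CH3CN/py trans, NO2/OH trans); (CH3CN/NO2 trans, OH/py trans).
Each arrangement has an internal mirror plane or centre of symmetry, so none is chiral.

no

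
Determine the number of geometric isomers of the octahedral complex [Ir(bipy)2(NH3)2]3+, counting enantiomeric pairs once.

2

An octahedron has six vertices in three trans pairs; every non-trans pair is cis.
Each bipy is bidentate and must span two cis positions.
The distinct arrangements are (2 in all): NH3 trans; NH3 cis (chiral).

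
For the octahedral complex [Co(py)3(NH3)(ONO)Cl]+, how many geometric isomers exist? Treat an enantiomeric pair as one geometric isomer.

In an octahedral complex each vertex has one trans partner and four cis neighbours.
There are 4 geometric isomers: py mer (3 arrangements); py fac (chiral).

4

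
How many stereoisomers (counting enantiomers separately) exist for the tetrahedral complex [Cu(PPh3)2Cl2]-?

1

All four vertices of a tetrahedron are equivalent and mutually adjacent, so cis/trans isomerism cannot arise.
Only one geometric arrangement is possible.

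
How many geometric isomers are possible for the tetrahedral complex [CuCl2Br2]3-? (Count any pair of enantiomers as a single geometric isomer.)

1

All four vertices of a tetrahedron are equivalent and mutually adjacent, so cis/trans isomerism cannot arise.
Only one geometric arrangement is possible.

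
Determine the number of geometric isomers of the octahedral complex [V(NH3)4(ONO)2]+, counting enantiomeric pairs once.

In an octahedral complex each vertex has one trans partner and four cis neighbours.
There are 2 geometric isomers: ONO trans; ONO cis.

2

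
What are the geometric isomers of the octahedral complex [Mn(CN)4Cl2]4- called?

cis and trans

The six octahedral sites form three mutually perpendicular trans pairs.
Working through the distinct placements yields 2 geometric isomers: Cl trans; Cl cis.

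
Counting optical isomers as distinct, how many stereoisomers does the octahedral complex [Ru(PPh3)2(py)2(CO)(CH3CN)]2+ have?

The six octahedral sites form three mutually perpendicular trans pairs.
Working through the distinct placements yields 6 geometric isomers: PPh3 trans, py trans; PPh3 cis, py cis (3 arrangements, 2 chiral); PPh3 cis, py trans; PPh3 trans, py cis.
Of these, 2 lack any improper symmetry element and so occur as enantiomeric pairs, giving 6 + 2 = 8 stereoisomers in total.

8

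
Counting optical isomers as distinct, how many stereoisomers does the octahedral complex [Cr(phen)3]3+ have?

In an octahedral complex each vertex has one trans partner and four cis neighbours.
Each phen is bidentate and must span two cis positions.
Only one geometric arrangement is possible; it has no improper symmetry element, so it exists as a pair of enantiomers (2 stereoisomers).

2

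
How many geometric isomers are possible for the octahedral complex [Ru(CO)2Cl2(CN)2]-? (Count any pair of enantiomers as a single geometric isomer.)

An octahedron has six vertices in three trans pairs; every non-trans pair is cis.
The distinct arrangements are (5 in all): CO trans, Cl trans, CN trans; CO cis, Cl cis, CN trans; CO cis, Cl trans, CN cis; CO cis, Cl cis, CN cis (chiral); CO trans, Cl cis, CN cis.

5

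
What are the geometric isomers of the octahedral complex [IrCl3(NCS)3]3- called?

The six octahedral sites form three mutually perpendicular trans pairs.
Working through the distinct placements yields 2 geometric isomers: Cl mer; Cl fac.

fac and mer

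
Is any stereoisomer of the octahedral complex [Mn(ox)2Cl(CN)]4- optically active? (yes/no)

yes

The six octahedral sites form three mutually perpendicular trans pairs.
Each ox is bidentate and must span two cis positions.
Systematic placement gives 2 geometric isomers: Cl and CN mutually trans; Cl and CN mutually cis (chiral).
One of these lacks any improper symmetry element and so occurs as an enantiomeric pair, giving 2 + 1 = 3 stereoisomers in total.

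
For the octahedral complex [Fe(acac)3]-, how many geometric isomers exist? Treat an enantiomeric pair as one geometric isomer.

In an octahedral complex each vertex has one trans partner and four cis neighbours.
Each acac is bidentate and must span two cis positions.
Only one geometric arrangement is possible; it has no improper symmetry element, so it exists as a pair of enantiomers (2 stereoisomers).

1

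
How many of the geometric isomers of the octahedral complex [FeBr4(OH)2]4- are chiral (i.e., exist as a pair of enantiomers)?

0

The six octahedral sites form three mutually perpendicular trans pairs.
There are 2 geometric isomers: OH trans; OH cis.
Each arrangement has an internal mirror plane or centre of symmetry, so none is chiral.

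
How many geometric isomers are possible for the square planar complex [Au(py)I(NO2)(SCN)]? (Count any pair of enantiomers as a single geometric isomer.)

3

In a square planar complex each vertex has one trans partner and two cis neighbours.
Systematic placement gives 3 geometric isomers: (I/SCN trans, NO2/py trans); (I/py trans, NO2/SCN trans); (I/NO2 trans, SCN/py trans).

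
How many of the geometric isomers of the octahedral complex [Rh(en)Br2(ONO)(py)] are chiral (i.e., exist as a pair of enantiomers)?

2

The six octahedral sites form three mutually perpendicular trans pairs.
Each en is bidentate and must span two cis positions.
Working through the distinct placements yields 4 geometric isomers: Br trans; Br cis (3 arrangements, 2 chiral).
Of these, 2 lack any improper symmetry element and so occur as enantiomeric pairs, giving 4 + 2 = 6 stereoisomers in total.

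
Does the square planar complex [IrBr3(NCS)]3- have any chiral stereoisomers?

no

A square has two trans pairs of vertices; adjacent vertices are cis.
Only one geometric arrangement is possible.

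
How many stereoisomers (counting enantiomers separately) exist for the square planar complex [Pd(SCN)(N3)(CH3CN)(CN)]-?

A square has two trans pairs of vertices; adjacent vertices are cis.
The distinct arrangements are (3 in all): (CH3CN/N3 trans, CN/SCN trans); (CH3CN/SCN trans, CN/N3 trans); (CH3CN/CN trans, N3/SCN trans).
Each arrangement has an internal mirror plane or centre of symmetry, so none is chiral.

3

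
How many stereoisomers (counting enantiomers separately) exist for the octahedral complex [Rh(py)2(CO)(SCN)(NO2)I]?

The six octahedral sites form three mutually perpendicular trans pairs.
Systematic enumeration (placing each ligand type in turn and discarding arrangements equivalent by rotation or reflection) gives 9 geometric isomers.
Of these, 6 lack any improper symmetry element and so occur as enantiomeric pairs, giving 9 + 6 = 15 stereoisomers in total.

15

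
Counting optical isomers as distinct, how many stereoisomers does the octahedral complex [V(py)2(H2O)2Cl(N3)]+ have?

Systematic placement gives 6 geometric isomers: py trans, H2O cis; py cis, H2O cis (3 arrangements, 2 chiral); py trans, H2O trans; py cis, H2O trans.
Of these, 2 lack any improper symmetry element and so occur as enantiomeric pairs, giving 6 + 2 = 8 stereoisomers in total.

8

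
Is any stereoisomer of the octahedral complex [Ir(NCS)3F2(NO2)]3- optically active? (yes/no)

no

In an octahedral complex each vertex has one trans partner and four cis neighbours.
The distinct arrangements are (3 in all): NCS mer, F trans; NCS fac, F cis; NCS mer, F cis.
Each arrangement has an internal mirror plane or centre of symmetry, so none is chiral.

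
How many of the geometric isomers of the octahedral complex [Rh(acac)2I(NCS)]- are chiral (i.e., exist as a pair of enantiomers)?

1

Each acac is bidentate and must span two cis positions.
There are 2 geometric isomers: I and NCS mutually trans; I and NCS mutually cis (chiral).
One of these lacks any improper symmetry element and so occurs as an enantiomeric pair, giving 2 + 1 = 3 stereoisomers in total.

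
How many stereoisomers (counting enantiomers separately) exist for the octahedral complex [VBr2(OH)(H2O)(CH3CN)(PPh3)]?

15

An octahedron has six vertices in three trans pairs; every non-trans pair is cis.
Placing the ligands in turn and identifying arrangements related by rotation or reflection leaves 9 distinct geometric isomers.
Of these, 6 lack any improper symmetry element and so occur as enantiomeric pairs, giving 9 + 6 = 15 stereoisomers in total.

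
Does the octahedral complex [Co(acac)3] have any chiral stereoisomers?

yes

An octahedron has six vertices in three trans pairs; every non-trans pair is cis.
Each acac is bidentate and must span two cis positions.
Only one geometric arrangement is possible; it has no improper symmetry element, so it exists as a pair of enantiomers (2 stereoisomers).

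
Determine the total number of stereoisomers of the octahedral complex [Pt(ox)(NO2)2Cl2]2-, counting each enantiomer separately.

In an octahedral complex each vertex has one trans partner and four cis neighbours.
Each ox is bidentate and must span two cis positions.
Working through the distinct placements yields 3 geometric isomers: NO2 cis, Cl trans; NO2 cis, Cl cis (chiral); NO2 trans, Cl cis.
One of these lacks any improper symmetry element and so occurs as an enantiomeric pair, giving 3 + 1 = 4 stereoisomers in total.

4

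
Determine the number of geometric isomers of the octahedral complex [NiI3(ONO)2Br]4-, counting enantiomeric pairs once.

3

An octahedron has six vertices in three trans pairs; every non-trans pair is cis.
The distinct arrangements are (3 in all): I mer, ONO trans; I fac, ONO cis; I mer, ONO cis.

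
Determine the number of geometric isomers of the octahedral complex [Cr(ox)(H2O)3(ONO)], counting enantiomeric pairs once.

2

An octahedron has six vertices in three trans pairs; every non-trans pair is cis.
Each ox is bidentate and must span two cis positions.
Systematic placement gives 2 geometric isomers: H2O mer; H2O fac.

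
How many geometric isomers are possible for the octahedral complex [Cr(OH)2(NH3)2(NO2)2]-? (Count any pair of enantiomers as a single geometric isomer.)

The six octahedral sites form three mutually perpendicular trans pairs.
Systematic placement gives 5 geometric isomers: OH trans, NH3 trans, NO2 trans; OH cis, NH3 trans, NO2 cis; OH trans, NH3 cis, NO2 cis; OH cis, NH3 cis, NO2 cis (chiral); OH cis, NH3 cis, NO2 trans.

5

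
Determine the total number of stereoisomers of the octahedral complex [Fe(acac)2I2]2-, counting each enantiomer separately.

Each acac is bidentate and must span two cis positions.
Working through the distinct placements yields 2 geometric isomers: I trans; I cis (chiral).
One of these lacks any improper symmetry element and so occurs as an enantiomeric pair, giving 2 + 1 = 3 stereoisomers in total.

3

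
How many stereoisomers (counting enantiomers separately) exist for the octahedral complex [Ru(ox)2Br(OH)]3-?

3

In an octahedral complex each vertex has one trans partner and four cis neighbours.
Each ox is bidentate and must span two cis positions.
Systematic placement gives 2 geometric isomers: Br and OH mutually trans; Br and OH mutually cis (chiral).
One of these lacks any improper symmetry element and so occurs as an enantiomeric pair, giving 2 + 1 = 3 stereoisomers in total.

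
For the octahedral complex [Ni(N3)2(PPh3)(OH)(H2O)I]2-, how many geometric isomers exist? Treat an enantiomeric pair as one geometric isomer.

The six octahedral sites form three mutually perpendicular trans pairs.
Systematic enumeration (placing each ligand type in turn and discarding arrangements equivalent by rotation or reflection) gives 9 geometric isomers.

9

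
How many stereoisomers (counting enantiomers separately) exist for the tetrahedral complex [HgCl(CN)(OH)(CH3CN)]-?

In a tetrahedral complex all four positions are equivalent and every pair of ligands is adjacent — there is no cis/trans distinction.
Only one geometric arrangement is possible; it has no improper symmetry element, so it exists as a pair of enantiomers (2 stereoisomers).

2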